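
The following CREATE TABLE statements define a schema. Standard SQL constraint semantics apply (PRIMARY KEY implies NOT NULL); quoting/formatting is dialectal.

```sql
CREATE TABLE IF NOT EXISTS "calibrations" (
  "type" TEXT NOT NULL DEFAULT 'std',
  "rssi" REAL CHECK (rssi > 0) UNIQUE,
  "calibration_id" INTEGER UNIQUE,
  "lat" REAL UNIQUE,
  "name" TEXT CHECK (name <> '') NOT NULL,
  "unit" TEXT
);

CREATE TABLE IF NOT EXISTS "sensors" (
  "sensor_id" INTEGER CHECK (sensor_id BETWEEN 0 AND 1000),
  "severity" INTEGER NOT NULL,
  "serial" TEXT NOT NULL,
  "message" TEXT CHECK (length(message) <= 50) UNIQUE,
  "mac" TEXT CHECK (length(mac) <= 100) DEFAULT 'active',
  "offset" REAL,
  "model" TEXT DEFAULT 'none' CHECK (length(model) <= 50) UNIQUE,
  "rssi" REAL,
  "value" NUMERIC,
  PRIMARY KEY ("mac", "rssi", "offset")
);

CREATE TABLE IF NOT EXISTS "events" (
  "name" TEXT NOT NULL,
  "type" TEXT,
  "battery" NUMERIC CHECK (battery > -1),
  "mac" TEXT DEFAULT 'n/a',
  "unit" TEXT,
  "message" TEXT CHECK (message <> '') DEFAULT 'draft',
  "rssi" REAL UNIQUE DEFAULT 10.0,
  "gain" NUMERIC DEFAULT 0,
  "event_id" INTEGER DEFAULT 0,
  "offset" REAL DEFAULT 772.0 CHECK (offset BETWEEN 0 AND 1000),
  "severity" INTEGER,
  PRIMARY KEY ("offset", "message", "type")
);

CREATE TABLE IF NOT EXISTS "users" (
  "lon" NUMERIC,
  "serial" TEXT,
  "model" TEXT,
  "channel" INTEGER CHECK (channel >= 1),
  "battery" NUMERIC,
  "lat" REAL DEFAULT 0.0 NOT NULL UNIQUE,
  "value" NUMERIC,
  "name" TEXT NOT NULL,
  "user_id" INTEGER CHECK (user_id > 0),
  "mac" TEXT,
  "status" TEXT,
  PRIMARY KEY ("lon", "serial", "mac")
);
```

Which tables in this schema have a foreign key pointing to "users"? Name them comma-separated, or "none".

none

No REFERENCES clause anywhere in the schema names users.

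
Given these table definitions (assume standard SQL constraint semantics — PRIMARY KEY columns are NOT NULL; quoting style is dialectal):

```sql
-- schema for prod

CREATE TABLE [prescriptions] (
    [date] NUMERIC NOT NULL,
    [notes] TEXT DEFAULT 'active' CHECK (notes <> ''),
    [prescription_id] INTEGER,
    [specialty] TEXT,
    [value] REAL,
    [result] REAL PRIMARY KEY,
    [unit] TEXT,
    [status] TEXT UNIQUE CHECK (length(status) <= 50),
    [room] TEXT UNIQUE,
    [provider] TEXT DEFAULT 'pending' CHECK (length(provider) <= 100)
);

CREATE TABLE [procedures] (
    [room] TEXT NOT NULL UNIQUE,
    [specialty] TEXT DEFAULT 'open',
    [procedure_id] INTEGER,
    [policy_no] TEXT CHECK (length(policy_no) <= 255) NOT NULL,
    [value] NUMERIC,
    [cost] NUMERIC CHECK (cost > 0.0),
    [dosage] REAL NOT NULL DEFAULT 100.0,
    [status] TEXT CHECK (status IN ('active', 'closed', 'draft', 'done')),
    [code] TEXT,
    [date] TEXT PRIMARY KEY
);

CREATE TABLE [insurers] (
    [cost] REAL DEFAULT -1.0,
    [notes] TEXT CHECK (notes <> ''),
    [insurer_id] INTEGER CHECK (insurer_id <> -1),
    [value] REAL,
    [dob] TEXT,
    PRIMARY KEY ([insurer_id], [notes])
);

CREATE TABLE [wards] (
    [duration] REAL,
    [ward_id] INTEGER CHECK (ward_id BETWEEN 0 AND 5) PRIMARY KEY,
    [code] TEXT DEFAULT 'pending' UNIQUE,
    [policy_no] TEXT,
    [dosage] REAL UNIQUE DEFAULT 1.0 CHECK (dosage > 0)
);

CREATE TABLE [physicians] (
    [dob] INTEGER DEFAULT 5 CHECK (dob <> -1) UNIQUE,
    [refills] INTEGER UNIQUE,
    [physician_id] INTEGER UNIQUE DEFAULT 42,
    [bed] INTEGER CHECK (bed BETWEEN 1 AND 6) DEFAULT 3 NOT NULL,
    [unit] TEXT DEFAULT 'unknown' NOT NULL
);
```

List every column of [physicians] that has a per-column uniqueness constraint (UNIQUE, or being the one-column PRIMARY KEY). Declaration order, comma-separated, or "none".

dob, refills, physician_id

- dob: declared UNIQUE → unique.
- refills: declared UNIQUE → unique.
- physician_id: declared UNIQUE → unique.
- bed: no UNIQUE or single-column PK constraint.
- unit: no UNIQUE or single-column PK constraint.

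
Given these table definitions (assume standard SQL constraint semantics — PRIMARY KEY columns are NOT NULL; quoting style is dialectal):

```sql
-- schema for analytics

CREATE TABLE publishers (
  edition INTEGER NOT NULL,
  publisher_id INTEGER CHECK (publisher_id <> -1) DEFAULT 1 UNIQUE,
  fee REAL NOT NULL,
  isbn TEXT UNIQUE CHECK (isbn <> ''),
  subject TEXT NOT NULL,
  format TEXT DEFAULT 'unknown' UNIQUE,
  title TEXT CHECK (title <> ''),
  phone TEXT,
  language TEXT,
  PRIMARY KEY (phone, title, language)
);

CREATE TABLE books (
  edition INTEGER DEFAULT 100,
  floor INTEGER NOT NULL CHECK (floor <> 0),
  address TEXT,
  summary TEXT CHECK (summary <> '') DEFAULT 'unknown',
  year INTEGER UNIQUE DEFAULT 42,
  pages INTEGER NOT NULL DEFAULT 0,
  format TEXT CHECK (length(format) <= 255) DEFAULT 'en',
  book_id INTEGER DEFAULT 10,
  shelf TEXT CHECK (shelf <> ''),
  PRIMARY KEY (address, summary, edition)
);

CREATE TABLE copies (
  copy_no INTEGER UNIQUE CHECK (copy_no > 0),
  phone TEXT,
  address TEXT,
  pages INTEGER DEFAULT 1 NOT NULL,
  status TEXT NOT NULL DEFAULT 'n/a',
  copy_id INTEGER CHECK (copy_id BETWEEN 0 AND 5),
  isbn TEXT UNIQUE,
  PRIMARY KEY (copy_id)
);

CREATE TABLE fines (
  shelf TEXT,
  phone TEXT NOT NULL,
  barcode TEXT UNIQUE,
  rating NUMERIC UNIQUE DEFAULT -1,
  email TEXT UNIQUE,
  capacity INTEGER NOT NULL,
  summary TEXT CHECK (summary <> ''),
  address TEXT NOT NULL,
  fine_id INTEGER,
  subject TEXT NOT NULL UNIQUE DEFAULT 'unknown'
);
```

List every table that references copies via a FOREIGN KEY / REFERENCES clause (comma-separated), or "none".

none

No REFERENCES clause anywhere in the schema names copies.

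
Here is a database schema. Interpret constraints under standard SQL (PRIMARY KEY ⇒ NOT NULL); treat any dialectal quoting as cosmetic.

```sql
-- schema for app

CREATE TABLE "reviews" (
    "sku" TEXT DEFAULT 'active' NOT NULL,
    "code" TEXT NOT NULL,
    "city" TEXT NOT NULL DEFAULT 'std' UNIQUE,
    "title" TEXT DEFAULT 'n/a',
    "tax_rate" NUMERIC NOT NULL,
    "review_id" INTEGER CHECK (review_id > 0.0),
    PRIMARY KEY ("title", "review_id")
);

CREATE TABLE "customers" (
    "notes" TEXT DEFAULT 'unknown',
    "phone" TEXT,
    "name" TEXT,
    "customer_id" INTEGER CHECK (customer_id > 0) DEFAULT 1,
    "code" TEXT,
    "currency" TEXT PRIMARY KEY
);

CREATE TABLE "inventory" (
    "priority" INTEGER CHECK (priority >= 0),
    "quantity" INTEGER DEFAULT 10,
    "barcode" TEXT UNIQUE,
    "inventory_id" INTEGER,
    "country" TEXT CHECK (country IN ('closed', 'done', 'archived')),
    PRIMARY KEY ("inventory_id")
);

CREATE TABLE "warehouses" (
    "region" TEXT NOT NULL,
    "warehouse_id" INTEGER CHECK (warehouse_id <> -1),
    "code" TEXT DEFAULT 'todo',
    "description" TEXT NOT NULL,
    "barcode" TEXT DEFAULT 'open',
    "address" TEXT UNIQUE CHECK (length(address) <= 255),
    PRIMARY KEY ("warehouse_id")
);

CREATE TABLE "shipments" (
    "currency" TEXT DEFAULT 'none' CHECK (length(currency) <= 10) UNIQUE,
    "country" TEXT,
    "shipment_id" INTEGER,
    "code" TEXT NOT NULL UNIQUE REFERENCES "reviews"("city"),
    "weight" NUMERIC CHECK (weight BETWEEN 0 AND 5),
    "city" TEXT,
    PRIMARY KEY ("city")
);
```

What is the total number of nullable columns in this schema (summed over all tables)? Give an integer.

16

reviews: 0 nullable (none — PK (title, review_id) and explicit NOT NULL columns excluded).
customers: 5 nullable (notes, phone, name, customer_id, code — PK (currency) and explicit NOT NULL columns excluded).
inventory: 4 nullable (priority, quantity, barcode, country — PK (inventory_id) and explicit NOT NULL columns excluded).
warehouses: 3 nullable (code, barcode, address — PK (warehouse_id) and explicit NOT NULL columns excluded).
shipments: 4 nullable (currency, country, shipment_id, weight — PK (city) and explicit NOT NULL columns excluded).
Total: 0 + 5 + 4 + 3 + 4 = 16.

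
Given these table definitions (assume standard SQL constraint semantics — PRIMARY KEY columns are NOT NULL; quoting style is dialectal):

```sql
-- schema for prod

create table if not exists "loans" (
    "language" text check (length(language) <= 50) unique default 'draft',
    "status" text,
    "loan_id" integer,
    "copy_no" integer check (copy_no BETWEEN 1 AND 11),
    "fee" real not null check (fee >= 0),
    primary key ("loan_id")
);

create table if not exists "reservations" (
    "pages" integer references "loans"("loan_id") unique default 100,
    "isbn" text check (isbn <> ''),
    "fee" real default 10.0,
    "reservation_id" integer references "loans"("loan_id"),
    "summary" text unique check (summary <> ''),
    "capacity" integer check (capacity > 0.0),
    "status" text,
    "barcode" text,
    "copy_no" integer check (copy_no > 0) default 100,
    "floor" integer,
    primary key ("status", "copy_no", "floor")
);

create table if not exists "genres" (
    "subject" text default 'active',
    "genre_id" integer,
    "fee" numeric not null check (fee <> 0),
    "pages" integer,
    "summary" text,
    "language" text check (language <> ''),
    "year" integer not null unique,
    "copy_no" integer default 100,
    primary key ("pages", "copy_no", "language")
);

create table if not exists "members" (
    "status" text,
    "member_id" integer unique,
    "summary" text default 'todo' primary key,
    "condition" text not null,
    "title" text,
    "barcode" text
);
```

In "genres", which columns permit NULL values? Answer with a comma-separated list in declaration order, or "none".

subject, genre_id, summary

- subject: DEFAULT only fills an omitted column; an explicit NULL is still allowed → nullable.
- genre_id: no NOT NULL constraint applies → nullable.
- fee: declared NOT NULL → not nullable.
- pages: part of the PRIMARY KEY, which implies NOT NULL → not nullable.
- summary: no NOT NULL constraint applies → nullable.
- language: part of the PRIMARY KEY, which implies NOT NULL → not nullable.
- year: declared NOT NULL → not nullable.
- copy_no: part of the PRIMARY KEY, which implies NOT NULL → not nullable.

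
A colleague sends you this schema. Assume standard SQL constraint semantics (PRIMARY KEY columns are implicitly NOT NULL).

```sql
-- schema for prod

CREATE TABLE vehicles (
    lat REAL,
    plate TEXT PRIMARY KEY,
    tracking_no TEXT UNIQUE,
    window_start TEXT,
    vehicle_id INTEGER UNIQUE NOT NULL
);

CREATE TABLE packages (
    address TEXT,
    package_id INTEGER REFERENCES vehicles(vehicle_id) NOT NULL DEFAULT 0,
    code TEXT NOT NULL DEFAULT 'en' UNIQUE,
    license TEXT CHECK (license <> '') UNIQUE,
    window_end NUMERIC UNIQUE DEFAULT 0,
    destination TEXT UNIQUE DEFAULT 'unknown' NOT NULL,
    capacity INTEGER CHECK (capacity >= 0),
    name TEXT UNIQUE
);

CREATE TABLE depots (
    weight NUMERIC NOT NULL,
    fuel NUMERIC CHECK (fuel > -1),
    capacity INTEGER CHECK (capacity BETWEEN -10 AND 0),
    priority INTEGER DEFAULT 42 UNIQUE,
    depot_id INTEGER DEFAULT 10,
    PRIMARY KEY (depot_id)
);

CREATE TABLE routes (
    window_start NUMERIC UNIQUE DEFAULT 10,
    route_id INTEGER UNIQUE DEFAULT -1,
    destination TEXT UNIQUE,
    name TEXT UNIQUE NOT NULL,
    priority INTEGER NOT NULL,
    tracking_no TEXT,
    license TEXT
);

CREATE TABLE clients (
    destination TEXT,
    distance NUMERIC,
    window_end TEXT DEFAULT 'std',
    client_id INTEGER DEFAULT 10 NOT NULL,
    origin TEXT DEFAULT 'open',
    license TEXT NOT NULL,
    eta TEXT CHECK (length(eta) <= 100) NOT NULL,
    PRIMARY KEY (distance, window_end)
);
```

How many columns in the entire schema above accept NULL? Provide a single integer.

18

vehicles: 3 nullable (lat, tracking_no, window_start — PK (plate) and explicit NOT NULL columns excluded).
packages: 5 nullable (address, license, window_end, capacity, name — PK none and explicit NOT NULL columns excluded).
depots: 3 nullable (fuel, capacity, priority — PK (depot_id) and explicit NOT NULL columns excluded).
routes: 5 nullable (window_start, route_id, destination, tracking_no, license — PK none and explicit NOT NULL columns excluded).
clients: 2 nullable (destination, origin — PK (distance, window_end) and explicit NOT NULL columns excluded).
Total: 3 + 5 + 3 + 5 + 2 = 18.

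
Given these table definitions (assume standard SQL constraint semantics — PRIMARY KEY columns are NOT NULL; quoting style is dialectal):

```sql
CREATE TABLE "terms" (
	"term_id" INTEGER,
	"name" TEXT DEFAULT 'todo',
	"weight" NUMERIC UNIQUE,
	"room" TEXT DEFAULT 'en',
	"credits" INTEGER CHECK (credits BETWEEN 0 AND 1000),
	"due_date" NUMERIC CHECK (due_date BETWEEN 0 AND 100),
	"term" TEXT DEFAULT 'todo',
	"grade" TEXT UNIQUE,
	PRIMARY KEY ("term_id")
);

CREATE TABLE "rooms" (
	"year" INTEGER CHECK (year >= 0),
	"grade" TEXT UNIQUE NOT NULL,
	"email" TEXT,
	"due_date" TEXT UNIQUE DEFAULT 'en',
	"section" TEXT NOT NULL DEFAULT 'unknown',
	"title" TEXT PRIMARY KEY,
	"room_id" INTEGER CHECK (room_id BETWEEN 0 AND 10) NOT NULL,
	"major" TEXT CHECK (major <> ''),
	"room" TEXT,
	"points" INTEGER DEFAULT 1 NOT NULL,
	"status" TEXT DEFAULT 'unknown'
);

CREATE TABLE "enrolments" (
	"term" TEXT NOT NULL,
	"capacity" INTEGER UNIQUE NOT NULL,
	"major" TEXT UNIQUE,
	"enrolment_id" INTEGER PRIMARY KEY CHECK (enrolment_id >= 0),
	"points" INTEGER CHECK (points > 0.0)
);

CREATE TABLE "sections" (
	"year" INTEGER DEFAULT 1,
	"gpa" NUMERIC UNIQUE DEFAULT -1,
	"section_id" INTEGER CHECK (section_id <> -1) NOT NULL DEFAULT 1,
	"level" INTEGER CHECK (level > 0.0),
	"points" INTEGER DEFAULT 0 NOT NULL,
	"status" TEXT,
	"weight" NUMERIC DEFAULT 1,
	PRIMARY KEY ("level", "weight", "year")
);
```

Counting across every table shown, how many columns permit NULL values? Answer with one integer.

17

terms: 7 nullable (name, weight, room, credits, due_date, term, grade — PK (term_id) and explicit NOT NULL columns excluded).
rooms: 6 nullable (year, email, due_date, major, room, status — PK (title) and explicit NOT NULL columns excluded).
enrolments: 2 nullable (major, points — PK (enrolment_id) and explicit NOT NULL columns excluded).
sections: 2 nullable (gpa, status — PK (level, weight, year) and explicit NOT NULL columns excluded).
Total: 7 + 6 + 2 + 2 = 17.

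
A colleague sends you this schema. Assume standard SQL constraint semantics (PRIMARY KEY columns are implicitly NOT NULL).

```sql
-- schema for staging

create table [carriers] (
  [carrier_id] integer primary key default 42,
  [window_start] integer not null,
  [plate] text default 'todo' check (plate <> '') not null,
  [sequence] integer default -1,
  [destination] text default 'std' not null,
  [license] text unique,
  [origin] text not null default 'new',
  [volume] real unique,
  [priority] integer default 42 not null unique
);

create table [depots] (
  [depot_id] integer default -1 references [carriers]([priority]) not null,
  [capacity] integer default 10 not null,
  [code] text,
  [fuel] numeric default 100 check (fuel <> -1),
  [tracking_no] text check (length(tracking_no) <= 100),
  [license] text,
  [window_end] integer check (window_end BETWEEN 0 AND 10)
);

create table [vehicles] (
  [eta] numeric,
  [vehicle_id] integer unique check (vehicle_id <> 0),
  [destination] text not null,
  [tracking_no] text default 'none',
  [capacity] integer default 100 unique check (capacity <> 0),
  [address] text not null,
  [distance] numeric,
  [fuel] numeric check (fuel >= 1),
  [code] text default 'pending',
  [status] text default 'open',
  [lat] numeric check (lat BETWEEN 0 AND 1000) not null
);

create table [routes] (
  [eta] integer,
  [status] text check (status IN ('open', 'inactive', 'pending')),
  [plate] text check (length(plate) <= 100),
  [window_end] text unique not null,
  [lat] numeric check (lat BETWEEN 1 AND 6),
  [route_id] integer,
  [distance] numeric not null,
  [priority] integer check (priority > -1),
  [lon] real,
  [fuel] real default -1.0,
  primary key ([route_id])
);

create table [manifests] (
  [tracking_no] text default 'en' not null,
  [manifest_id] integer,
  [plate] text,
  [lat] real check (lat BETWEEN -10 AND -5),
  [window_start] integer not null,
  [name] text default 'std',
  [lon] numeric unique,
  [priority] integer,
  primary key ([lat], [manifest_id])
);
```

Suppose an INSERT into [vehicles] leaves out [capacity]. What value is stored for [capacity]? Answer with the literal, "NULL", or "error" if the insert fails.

100

capacity has an explicit DEFAULT 100.
When the column is omitted from an INSERT, that default is used.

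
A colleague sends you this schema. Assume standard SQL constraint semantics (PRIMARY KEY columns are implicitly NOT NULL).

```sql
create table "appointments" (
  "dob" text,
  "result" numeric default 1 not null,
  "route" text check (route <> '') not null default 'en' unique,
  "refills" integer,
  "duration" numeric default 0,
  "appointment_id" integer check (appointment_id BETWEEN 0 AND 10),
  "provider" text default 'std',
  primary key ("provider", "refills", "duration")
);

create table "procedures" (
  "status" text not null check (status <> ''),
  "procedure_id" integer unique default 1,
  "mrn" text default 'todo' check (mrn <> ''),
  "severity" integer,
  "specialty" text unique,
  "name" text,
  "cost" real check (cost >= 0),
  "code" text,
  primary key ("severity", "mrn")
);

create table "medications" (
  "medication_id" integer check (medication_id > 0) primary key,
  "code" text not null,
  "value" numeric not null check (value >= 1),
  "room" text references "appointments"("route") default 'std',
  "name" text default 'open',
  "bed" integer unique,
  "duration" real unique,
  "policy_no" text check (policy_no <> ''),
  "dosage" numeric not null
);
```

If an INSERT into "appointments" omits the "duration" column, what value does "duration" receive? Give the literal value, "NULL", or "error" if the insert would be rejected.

0

duration has an explicit DEFAULT 0.
When the column is omitted from an INSERT, that default is used.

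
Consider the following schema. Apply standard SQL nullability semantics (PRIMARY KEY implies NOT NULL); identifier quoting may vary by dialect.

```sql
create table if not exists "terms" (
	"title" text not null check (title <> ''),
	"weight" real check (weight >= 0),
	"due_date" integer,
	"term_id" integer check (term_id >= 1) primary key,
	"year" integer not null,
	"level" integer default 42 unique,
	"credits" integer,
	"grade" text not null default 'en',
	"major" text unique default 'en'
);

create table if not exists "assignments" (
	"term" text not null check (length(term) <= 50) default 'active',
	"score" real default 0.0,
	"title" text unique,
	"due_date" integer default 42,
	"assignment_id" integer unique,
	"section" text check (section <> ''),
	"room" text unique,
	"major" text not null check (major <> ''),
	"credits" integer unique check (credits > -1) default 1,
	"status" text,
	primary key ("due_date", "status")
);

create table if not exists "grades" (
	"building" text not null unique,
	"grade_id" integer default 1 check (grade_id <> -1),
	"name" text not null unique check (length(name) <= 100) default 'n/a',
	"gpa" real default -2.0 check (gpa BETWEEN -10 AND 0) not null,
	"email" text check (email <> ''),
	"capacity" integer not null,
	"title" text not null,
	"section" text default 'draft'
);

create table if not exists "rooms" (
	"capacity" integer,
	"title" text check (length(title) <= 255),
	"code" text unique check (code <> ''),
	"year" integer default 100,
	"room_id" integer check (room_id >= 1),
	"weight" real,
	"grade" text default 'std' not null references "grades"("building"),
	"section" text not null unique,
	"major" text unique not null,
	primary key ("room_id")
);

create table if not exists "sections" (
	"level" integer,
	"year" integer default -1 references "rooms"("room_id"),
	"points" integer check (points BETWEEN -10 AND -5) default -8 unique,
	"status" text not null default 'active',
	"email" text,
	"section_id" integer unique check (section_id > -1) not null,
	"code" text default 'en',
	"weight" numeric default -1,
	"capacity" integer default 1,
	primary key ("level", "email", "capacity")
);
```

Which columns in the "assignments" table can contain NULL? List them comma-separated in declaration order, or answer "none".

score, title, assignment_id, section, room, credits

- term: declared NOT NULL → not nullable.
- score: DEFAULT only fills an omitted column; an explicit NULL is still allowed → nullable.
- title: UNIQUE does not imply NOT NULL → nullable.
- due_date: part of the PRIMARY KEY, which implies NOT NULL → not nullable.
- assignment_id: UNIQUE does not imply NOT NULL → nullable.
- section: CHECK does not forbid NULL (a CHECK constraint passes when its expression is NULL) → nullable.
- room: UNIQUE does not imply NOT NULL → nullable.
- major: declared NOT NULL → not nullable.
- credits: CHECK does not forbid NULL (a CHECK constraint passes when its expression is NULL) → nullable.
- status: part of the PRIMARY KEY, which implies NOT NULL → not nullable.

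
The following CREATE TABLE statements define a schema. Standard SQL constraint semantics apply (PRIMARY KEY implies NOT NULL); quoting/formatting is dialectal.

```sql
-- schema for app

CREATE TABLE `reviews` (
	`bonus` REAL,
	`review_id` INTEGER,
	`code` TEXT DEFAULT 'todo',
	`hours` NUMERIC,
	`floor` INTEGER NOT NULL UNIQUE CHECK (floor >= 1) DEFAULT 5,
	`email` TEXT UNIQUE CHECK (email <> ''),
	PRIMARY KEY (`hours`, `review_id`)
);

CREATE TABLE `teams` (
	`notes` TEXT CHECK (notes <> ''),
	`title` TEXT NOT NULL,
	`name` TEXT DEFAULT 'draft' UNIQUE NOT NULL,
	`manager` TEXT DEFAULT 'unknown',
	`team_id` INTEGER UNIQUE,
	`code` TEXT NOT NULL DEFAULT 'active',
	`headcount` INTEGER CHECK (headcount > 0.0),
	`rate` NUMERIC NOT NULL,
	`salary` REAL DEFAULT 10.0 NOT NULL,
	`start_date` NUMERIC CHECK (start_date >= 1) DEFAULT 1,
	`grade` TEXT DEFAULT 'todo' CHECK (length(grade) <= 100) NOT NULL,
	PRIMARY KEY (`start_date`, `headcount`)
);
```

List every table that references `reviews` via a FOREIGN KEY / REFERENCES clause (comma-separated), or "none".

No REFERENCES clause anywhere in the schema names reviews.

none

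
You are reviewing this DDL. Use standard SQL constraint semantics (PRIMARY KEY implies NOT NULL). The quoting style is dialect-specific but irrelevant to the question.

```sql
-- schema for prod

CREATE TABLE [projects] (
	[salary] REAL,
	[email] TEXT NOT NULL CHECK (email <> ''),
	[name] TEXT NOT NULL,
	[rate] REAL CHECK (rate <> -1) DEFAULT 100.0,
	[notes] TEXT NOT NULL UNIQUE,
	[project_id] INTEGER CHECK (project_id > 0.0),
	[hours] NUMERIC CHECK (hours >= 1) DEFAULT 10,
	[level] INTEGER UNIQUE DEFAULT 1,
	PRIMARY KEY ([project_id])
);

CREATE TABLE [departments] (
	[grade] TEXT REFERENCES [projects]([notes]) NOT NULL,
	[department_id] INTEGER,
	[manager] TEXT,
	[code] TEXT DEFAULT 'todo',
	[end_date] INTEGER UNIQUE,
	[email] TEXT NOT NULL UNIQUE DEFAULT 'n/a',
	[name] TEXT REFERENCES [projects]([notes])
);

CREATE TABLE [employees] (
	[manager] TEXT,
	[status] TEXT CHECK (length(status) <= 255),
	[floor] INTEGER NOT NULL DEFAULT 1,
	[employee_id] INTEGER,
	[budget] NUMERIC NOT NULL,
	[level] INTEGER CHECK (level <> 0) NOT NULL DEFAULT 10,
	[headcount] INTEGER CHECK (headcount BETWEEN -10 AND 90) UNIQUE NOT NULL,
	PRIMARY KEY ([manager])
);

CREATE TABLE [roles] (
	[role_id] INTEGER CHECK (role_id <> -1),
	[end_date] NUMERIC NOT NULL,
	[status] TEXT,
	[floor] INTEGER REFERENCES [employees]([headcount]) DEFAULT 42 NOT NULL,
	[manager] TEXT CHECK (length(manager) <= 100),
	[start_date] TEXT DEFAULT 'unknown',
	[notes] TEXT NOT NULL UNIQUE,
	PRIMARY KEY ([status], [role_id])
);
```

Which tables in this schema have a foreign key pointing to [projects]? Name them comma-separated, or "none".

departments

- departments.grade references projects(notes).
- departments.name references projects(notes).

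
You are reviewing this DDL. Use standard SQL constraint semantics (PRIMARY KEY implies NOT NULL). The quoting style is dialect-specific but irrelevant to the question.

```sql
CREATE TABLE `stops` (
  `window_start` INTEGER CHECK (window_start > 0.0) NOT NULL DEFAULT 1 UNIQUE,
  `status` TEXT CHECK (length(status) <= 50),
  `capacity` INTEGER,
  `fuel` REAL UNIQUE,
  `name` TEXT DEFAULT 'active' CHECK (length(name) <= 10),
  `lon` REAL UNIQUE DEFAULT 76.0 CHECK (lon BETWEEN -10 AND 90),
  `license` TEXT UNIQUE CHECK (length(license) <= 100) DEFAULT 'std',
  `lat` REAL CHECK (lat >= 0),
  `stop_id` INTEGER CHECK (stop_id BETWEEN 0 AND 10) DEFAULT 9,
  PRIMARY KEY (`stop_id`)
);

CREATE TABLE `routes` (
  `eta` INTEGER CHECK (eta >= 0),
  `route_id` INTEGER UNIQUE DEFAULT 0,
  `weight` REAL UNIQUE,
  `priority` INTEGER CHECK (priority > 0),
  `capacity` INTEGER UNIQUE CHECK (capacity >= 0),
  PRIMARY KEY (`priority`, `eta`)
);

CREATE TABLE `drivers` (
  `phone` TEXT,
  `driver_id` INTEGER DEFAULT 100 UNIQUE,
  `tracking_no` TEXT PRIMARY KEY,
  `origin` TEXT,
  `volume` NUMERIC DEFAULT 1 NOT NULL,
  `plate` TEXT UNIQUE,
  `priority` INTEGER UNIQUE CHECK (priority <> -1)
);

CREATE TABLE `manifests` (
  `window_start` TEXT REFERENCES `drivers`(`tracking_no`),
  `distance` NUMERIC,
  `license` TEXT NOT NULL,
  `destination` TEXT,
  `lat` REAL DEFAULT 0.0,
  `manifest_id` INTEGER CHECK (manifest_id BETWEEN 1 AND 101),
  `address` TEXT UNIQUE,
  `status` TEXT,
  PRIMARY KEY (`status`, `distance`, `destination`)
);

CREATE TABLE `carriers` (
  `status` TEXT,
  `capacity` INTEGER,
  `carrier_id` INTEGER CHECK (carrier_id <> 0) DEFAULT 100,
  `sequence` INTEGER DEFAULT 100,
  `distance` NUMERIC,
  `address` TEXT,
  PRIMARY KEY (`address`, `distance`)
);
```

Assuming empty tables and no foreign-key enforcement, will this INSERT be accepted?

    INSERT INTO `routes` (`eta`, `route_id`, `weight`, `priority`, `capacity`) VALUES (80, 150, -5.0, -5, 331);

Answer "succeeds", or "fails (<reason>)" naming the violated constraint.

The value -5 for priority violates CHECK (priority > 0).

fails (CHECK on priority)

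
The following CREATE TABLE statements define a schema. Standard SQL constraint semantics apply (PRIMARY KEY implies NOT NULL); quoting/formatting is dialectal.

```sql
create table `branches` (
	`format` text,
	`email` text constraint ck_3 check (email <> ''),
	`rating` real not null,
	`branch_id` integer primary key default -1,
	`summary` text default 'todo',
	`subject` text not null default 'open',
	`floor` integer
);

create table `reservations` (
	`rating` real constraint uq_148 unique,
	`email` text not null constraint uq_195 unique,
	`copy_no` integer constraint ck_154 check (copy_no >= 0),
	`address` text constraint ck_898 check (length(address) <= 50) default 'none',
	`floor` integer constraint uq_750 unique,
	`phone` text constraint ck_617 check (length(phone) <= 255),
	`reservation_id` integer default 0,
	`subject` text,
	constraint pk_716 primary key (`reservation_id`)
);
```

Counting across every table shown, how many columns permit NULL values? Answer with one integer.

branches: 4 nullable (format, email, summary, floor — PK (branch_id) and explicit NOT NULL columns excluded).
reservations: 6 nullable (rating, copy_no, address, floor, phone, subject — PK (reservation_id) and explicit NOT NULL columns excluded).
Total: 4 + 6 = 10.

10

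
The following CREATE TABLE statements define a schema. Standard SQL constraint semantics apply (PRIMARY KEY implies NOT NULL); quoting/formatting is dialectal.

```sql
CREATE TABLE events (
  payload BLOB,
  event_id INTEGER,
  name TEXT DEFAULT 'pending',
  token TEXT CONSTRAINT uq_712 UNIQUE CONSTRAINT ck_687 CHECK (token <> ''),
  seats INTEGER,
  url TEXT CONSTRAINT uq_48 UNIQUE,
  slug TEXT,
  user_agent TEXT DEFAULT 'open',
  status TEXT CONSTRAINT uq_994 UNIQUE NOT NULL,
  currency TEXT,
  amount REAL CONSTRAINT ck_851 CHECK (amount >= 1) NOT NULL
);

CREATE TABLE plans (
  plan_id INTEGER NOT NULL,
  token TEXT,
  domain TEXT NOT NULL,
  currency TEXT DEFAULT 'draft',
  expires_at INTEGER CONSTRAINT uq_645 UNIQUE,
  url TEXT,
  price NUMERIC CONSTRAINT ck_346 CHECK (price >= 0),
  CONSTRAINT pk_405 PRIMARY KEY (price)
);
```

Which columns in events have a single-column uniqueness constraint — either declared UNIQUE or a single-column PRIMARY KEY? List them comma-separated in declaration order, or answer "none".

- payload: no UNIQUE or single-column PK constraint.
- event_id: no UNIQUE or single-column PK constraint.
- name: no UNIQUE or single-column PK constraint.
- token: declared UNIQUE → unique.
- seats: no UNIQUE or single-column PK constraint.
- url: declared UNIQUE → unique.
- slug: no UNIQUE or single-column PK constraint.
- user_agent: no UNIQUE or single-column PK constraint.
- status: declared UNIQUE → unique.
- currency: no UNIQUE or single-column PK constraint.
- amount: no UNIQUE or single-column PK constraint.

token, url, status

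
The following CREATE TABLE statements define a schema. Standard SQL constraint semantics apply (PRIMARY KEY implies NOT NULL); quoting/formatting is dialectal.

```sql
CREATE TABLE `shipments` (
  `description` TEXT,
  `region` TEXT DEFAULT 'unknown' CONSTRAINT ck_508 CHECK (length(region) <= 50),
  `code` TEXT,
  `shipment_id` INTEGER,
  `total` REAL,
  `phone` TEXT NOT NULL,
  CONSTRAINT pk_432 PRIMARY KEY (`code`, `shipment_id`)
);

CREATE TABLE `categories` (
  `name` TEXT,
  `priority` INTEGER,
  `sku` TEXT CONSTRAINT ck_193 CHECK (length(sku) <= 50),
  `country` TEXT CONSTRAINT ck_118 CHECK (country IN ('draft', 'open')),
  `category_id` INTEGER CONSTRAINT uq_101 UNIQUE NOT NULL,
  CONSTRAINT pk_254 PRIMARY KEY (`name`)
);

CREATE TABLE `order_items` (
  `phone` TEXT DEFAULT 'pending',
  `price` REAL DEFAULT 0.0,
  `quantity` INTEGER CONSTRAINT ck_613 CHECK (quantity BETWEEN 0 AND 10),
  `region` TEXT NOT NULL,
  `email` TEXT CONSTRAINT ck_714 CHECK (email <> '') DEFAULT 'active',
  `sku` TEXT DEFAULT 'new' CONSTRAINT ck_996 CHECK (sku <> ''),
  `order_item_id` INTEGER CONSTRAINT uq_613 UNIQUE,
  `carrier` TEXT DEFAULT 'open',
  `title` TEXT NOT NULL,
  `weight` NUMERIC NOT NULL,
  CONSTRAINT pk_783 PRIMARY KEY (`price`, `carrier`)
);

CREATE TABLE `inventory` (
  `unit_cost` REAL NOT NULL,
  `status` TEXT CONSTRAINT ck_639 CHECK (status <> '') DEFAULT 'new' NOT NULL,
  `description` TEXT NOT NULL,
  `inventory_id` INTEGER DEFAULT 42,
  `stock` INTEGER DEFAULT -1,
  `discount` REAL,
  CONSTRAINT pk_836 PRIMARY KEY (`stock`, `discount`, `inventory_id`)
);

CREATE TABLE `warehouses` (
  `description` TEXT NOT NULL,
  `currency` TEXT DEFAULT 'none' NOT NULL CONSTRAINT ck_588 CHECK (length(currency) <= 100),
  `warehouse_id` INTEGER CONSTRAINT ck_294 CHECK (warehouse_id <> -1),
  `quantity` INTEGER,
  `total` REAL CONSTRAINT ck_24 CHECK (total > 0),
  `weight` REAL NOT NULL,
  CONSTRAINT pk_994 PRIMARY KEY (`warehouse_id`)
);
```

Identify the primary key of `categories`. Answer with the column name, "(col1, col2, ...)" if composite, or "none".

name is declared PRIMARY KEY as a table-level PRIMARY KEY clause.

name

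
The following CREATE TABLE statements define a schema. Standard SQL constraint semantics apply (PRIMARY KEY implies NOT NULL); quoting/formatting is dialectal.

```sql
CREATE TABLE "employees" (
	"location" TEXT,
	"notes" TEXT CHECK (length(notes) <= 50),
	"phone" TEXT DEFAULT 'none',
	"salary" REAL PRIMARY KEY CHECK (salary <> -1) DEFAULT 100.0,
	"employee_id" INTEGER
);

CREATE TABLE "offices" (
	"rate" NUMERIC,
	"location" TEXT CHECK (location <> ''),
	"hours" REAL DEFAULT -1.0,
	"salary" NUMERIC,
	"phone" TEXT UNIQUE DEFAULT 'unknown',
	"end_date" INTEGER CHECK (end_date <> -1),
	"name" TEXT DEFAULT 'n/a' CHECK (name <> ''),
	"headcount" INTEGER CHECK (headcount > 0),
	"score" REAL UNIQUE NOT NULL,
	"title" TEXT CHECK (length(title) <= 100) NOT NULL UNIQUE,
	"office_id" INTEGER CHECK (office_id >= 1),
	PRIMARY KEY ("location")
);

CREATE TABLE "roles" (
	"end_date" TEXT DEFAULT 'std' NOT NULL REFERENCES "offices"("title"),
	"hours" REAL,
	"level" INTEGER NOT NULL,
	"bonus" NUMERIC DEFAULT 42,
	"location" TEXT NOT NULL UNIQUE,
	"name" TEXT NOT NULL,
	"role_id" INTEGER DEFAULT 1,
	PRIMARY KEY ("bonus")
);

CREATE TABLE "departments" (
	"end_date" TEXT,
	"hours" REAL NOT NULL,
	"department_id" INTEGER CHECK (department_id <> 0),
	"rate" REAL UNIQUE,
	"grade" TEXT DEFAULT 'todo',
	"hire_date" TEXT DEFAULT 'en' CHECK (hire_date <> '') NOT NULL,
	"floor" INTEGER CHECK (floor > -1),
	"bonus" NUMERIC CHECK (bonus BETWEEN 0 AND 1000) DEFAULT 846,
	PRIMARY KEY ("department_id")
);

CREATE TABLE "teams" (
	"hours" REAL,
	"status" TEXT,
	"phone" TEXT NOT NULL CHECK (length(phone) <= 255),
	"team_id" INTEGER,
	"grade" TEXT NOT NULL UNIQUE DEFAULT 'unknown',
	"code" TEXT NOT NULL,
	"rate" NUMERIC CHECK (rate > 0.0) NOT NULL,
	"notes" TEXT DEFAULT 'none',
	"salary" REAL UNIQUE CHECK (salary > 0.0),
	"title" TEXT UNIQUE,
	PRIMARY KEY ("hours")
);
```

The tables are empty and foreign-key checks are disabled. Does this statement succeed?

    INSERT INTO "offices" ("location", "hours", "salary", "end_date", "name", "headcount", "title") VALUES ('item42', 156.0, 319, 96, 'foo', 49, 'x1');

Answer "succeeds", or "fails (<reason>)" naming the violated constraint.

fails (NOT NULL on score)

score is omitted from the column list and has no DEFAULT, so it would receive NULL.
But score is declared NOT NULL.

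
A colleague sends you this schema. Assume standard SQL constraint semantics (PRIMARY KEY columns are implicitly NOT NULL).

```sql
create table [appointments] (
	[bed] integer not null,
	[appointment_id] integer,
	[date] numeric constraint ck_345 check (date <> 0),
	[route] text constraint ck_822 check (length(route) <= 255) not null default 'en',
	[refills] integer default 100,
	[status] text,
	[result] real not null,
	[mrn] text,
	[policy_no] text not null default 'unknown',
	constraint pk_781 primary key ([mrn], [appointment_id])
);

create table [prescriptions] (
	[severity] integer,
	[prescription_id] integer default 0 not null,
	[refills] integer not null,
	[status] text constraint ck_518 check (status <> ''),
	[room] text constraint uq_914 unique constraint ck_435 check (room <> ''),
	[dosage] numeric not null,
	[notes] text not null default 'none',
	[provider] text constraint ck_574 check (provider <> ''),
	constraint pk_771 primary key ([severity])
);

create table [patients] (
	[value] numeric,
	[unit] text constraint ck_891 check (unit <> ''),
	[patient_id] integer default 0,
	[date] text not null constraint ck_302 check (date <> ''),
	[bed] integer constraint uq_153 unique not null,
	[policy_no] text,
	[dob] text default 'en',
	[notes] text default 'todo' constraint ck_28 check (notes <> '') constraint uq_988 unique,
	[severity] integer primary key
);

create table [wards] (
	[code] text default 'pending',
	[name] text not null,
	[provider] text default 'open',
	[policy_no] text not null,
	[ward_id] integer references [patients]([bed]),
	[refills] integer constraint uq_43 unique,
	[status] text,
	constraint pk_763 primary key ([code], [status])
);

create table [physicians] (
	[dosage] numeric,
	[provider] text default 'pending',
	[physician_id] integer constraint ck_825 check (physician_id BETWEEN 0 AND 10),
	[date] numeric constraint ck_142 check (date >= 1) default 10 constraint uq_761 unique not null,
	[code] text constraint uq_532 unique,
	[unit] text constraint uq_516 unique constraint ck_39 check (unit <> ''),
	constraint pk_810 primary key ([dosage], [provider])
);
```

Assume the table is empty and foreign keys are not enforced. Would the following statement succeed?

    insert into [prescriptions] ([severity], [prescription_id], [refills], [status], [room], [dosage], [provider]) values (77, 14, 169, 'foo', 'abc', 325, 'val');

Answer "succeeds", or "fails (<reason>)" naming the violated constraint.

succeeds

NOT NULL columns: dosage is supplied; notes defaults to 'none'; prescription_id is supplied; refills is supplied; severity is supplied.
CHECK constraints: 'foo' satisfies (status <> ''); 'abc' satisfies (room <> ''); 'val' satisfies (provider <> '').
No constraint is violated.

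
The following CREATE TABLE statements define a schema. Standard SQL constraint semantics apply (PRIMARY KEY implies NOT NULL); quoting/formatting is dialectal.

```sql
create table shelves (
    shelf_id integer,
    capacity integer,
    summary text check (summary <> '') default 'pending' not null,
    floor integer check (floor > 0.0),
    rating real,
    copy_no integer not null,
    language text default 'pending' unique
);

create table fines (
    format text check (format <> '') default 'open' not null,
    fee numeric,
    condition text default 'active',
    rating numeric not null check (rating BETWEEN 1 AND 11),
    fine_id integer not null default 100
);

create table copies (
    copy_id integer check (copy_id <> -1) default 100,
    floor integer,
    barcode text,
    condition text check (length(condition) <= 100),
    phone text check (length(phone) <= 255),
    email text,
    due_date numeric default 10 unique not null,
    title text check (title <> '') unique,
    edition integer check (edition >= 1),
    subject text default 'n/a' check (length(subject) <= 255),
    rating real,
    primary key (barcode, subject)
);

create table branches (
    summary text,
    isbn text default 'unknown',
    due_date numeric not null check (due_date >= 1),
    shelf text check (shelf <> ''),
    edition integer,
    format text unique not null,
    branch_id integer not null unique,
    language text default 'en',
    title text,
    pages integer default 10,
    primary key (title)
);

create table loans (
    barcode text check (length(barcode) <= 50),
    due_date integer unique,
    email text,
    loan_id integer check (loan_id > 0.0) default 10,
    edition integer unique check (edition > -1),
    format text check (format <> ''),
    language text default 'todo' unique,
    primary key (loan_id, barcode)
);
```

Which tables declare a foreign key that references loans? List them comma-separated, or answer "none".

No REFERENCES clause anywhere in the schema names loans.

none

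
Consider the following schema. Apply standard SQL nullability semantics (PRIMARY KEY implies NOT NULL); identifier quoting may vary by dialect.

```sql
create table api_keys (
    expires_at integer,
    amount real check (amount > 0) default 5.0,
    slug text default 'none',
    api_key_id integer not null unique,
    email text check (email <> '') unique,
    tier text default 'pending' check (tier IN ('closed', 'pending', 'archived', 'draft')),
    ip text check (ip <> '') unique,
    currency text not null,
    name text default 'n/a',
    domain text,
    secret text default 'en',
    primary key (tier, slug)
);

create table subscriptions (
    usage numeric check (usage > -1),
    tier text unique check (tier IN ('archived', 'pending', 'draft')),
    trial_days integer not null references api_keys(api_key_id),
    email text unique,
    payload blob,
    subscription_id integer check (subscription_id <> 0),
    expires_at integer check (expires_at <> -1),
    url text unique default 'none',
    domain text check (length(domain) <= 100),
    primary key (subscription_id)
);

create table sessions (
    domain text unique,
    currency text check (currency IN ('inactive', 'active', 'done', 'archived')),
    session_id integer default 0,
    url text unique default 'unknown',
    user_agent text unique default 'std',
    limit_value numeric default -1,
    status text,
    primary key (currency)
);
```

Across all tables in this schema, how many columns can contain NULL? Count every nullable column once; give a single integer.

api_keys: 7 nullable (expires_at, amount, email, ip, name, domain, secret — PK (tier, slug) and explicit NOT NULL columns excluded).
subscriptions: 7 nullable (usage, tier, email, payload, expires_at, url, domain — PK (subscription_id) and explicit NOT NULL columns excluded).
sessions: 6 nullable (domain, session_id, url, user_agent, limit_value, status — PK (currency) and explicit NOT NULL columns excluded).
Total: 7 + 7 + 6 = 20.

20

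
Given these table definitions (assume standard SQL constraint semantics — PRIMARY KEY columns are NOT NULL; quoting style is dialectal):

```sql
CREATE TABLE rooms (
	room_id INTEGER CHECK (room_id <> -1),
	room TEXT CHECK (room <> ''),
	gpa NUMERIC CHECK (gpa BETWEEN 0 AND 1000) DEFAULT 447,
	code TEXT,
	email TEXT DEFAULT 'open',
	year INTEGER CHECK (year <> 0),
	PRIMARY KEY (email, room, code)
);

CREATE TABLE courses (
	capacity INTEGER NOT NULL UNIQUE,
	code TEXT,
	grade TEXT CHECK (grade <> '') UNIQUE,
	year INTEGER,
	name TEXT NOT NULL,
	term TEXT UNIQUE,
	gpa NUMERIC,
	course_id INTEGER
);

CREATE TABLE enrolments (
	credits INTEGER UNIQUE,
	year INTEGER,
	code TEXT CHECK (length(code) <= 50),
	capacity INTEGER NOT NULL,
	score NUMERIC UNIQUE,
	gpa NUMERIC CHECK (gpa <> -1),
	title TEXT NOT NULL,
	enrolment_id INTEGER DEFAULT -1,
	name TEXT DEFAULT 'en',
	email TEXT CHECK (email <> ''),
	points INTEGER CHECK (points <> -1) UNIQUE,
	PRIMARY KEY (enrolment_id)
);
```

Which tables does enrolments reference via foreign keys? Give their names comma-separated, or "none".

none

No column in enrolments has a REFERENCES clause.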